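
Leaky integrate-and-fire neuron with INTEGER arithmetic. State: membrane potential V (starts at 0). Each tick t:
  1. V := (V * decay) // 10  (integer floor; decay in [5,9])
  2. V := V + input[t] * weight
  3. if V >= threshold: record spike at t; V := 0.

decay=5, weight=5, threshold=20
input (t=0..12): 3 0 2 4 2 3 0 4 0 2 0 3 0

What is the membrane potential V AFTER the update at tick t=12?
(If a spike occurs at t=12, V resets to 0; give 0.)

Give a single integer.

Answer: 8

Derivation:
t=0: input=3 -> V=15
t=1: input=0 -> V=7
t=2: input=2 -> V=13
t=3: input=4 -> V=0 FIRE
t=4: input=2 -> V=10
t=5: input=3 -> V=0 FIRE
t=6: input=0 -> V=0
t=7: input=4 -> V=0 FIRE
t=8: input=0 -> V=0
t=9: input=2 -> V=10
t=10: input=0 -> V=5
t=11: input=3 -> V=17
t=12: input=0 -> V=8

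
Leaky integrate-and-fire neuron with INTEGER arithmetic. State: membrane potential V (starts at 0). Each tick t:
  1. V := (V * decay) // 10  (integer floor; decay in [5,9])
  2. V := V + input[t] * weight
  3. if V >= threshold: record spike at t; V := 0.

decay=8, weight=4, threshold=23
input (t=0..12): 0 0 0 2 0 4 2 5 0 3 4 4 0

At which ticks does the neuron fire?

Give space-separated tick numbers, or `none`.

Answer: 6 9 11

Derivation:
t=0: input=0 -> V=0
t=1: input=0 -> V=0
t=2: input=0 -> V=0
t=3: input=2 -> V=8
t=4: input=0 -> V=6
t=5: input=4 -> V=20
t=6: input=2 -> V=0 FIRE
t=7: input=5 -> V=20
t=8: input=0 -> V=16
t=9: input=3 -> V=0 FIRE
t=10: input=4 -> V=16
t=11: input=4 -> V=0 FIRE
t=12: input=0 -> V=0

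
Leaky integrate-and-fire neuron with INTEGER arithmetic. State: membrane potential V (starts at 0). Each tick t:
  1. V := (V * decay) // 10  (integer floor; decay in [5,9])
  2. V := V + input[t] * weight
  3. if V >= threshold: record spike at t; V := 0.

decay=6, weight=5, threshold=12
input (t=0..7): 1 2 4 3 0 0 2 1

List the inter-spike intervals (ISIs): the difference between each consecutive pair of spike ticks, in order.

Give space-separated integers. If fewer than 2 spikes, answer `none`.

t=0: input=1 -> V=5
t=1: input=2 -> V=0 FIRE
t=2: input=4 -> V=0 FIRE
t=3: input=3 -> V=0 FIRE
t=4: input=0 -> V=0
t=5: input=0 -> V=0
t=6: input=2 -> V=10
t=7: input=1 -> V=11

Answer: 1 1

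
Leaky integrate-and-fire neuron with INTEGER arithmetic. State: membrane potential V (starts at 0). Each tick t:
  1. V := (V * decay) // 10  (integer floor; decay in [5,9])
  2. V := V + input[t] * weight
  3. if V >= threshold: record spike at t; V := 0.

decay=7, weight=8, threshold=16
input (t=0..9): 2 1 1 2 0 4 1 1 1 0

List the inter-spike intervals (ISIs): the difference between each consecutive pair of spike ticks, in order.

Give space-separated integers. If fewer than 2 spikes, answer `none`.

t=0: input=2 -> V=0 FIRE
t=1: input=1 -> V=8
t=2: input=1 -> V=13
t=3: input=2 -> V=0 FIRE
t=4: input=0 -> V=0
t=5: input=4 -> V=0 FIRE
t=6: input=1 -> V=8
t=7: input=1 -> V=13
t=8: input=1 -> V=0 FIRE
t=9: input=0 -> V=0

Answer: 3 2 3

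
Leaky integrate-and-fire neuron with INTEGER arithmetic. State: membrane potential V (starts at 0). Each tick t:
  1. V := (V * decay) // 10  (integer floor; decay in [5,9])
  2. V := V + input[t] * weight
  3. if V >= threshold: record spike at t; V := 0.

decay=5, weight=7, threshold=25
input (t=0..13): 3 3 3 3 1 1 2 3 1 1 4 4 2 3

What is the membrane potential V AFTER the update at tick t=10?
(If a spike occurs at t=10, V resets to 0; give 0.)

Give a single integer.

t=0: input=3 -> V=21
t=1: input=3 -> V=0 FIRE
t=2: input=3 -> V=21
t=3: input=3 -> V=0 FIRE
t=4: input=1 -> V=7
t=5: input=1 -> V=10
t=6: input=2 -> V=19
t=7: input=3 -> V=0 FIRE
t=8: input=1 -> V=7
t=9: input=1 -> V=10
t=10: input=4 -> V=0 FIRE
t=11: input=4 -> V=0 FIRE
t=12: input=2 -> V=14
t=13: input=3 -> V=0 FIRE

Answer: 0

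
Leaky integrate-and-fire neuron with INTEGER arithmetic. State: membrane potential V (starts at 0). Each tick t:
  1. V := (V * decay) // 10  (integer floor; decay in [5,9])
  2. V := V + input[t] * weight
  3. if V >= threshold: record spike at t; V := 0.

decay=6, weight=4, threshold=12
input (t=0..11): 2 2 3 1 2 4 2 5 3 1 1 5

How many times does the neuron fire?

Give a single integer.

t=0: input=2 -> V=8
t=1: input=2 -> V=0 FIRE
t=2: input=3 -> V=0 FIRE
t=3: input=1 -> V=4
t=4: input=2 -> V=10
t=5: input=4 -> V=0 FIRE
t=6: input=2 -> V=8
t=7: input=5 -> V=0 FIRE
t=8: input=3 -> V=0 FIRE
t=9: input=1 -> V=4
t=10: input=1 -> V=6
t=11: input=5 -> V=0 FIRE

Answer: 6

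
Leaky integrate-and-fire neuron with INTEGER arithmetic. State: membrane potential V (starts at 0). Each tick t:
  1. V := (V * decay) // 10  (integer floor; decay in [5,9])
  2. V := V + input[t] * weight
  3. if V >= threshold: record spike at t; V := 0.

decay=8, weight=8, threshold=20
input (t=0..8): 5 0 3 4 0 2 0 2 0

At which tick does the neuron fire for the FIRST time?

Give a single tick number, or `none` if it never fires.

t=0: input=5 -> V=0 FIRE
t=1: input=0 -> V=0
t=2: input=3 -> V=0 FIRE
t=3: input=4 -> V=0 FIRE
t=4: input=0 -> V=0
t=5: input=2 -> V=16
t=6: input=0 -> V=12
t=7: input=2 -> V=0 FIRE
t=8: input=0 -> V=0

Answer: 0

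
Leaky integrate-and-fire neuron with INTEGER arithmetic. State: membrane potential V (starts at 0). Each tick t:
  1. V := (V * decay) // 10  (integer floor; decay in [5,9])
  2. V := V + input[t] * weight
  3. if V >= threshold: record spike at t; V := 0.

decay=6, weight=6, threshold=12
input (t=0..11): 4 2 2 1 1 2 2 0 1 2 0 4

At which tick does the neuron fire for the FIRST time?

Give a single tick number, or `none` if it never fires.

t=0: input=4 -> V=0 FIRE
t=1: input=2 -> V=0 FIRE
t=2: input=2 -> V=0 FIRE
t=3: input=1 -> V=6
t=4: input=1 -> V=9
t=5: input=2 -> V=0 FIRE
t=6: input=2 -> V=0 FIRE
t=7: input=0 -> V=0
t=8: input=1 -> V=6
t=9: input=2 -> V=0 FIRE
t=10: input=0 -> V=0
t=11: input=4 -> V=0 FIRE

Answer: 0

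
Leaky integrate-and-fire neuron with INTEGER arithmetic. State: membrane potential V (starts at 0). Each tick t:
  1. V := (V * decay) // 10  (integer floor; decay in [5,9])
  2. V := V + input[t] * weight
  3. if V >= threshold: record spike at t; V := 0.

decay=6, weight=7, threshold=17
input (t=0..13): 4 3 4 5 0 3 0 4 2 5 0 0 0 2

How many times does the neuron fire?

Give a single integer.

Answer: 7

Derivation:
t=0: input=4 -> V=0 FIRE
t=1: input=3 -> V=0 FIRE
t=2: input=4 -> V=0 FIRE
t=3: input=5 -> V=0 FIRE
t=4: input=0 -> V=0
t=5: input=3 -> V=0 FIRE
t=6: input=0 -> V=0
t=7: input=4 -> V=0 FIRE
t=8: input=2 -> V=14
t=9: input=5 -> V=0 FIRE
t=10: input=0 -> V=0
t=11: input=0 -> V=0
t=12: input=0 -> V=0
t=13: input=2 -> V=14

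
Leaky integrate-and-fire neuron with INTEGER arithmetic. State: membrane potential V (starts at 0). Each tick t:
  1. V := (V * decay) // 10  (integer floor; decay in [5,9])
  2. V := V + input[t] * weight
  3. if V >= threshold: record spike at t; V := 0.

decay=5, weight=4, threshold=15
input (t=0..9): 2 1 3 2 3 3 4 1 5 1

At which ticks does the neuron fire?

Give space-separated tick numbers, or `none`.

t=0: input=2 -> V=8
t=1: input=1 -> V=8
t=2: input=3 -> V=0 FIRE
t=3: input=2 -> V=8
t=4: input=3 -> V=0 FIRE
t=5: input=3 -> V=12
t=6: input=4 -> V=0 FIRE
t=7: input=1 -> V=4
t=8: input=5 -> V=0 FIRE
t=9: input=1 -> V=4

Answer: 2 4 6 8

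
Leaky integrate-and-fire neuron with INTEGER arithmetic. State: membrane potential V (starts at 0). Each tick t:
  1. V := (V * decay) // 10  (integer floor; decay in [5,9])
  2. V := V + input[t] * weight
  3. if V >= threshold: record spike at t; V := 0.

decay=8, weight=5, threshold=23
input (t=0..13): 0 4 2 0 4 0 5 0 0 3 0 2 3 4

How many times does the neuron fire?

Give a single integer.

Answer: 3

Derivation:
t=0: input=0 -> V=0
t=1: input=4 -> V=20
t=2: input=2 -> V=0 FIRE
t=3: input=0 -> V=0
t=4: input=4 -> V=20
t=5: input=0 -> V=16
t=6: input=5 -> V=0 FIRE
t=7: input=0 -> V=0
t=8: input=0 -> V=0
t=9: input=3 -> V=15
t=10: input=0 -> V=12
t=11: input=2 -> V=19
t=12: input=3 -> V=0 FIRE
t=13: input=4 -> V=20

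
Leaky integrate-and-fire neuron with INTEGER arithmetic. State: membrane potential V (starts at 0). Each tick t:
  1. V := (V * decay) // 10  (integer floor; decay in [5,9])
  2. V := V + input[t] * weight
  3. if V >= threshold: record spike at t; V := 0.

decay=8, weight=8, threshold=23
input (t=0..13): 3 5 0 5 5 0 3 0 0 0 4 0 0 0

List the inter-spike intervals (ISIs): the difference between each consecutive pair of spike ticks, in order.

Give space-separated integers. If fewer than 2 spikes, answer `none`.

t=0: input=3 -> V=0 FIRE
t=1: input=5 -> V=0 FIRE
t=2: input=0 -> V=0
t=3: input=5 -> V=0 FIRE
t=4: input=5 -> V=0 FIRE
t=5: input=0 -> V=0
t=6: input=3 -> V=0 FIRE
t=7: input=0 -> V=0
t=8: input=0 -> V=0
t=9: input=0 -> V=0
t=10: input=4 -> V=0 FIRE
t=11: input=0 -> V=0
t=12: input=0 -> V=0
t=13: input=0 -> V=0

Answer: 1 2 1 2 4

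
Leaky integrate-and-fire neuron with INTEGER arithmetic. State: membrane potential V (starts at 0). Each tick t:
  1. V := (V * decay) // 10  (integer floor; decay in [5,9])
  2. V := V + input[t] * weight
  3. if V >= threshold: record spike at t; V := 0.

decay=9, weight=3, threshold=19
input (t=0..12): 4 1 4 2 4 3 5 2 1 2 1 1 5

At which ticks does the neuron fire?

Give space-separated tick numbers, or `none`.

t=0: input=4 -> V=12
t=1: input=1 -> V=13
t=2: input=4 -> V=0 FIRE
t=3: input=2 -> V=6
t=4: input=4 -> V=17
t=5: input=3 -> V=0 FIRE
t=6: input=5 -> V=15
t=7: input=2 -> V=0 FIRE
t=8: input=1 -> V=3
t=9: input=2 -> V=8
t=10: input=1 -> V=10
t=11: input=1 -> V=12
t=12: input=5 -> V=0 FIRE

Answer: 2 5 7 12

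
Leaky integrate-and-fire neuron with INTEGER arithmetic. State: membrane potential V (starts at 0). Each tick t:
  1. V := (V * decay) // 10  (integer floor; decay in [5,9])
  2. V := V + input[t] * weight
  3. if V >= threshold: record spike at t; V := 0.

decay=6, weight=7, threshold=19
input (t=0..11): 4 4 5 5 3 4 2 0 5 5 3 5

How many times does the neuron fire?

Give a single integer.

t=0: input=4 -> V=0 FIRE
t=1: input=4 -> V=0 FIRE
t=2: input=5 -> V=0 FIRE
t=3: input=5 -> V=0 FIRE
t=4: input=3 -> V=0 FIRE
t=5: input=4 -> V=0 FIRE
t=6: input=2 -> V=14
t=7: input=0 -> V=8
t=8: input=5 -> V=0 FIRE
t=9: input=5 -> V=0 FIRE
t=10: input=3 -> V=0 FIRE
t=11: input=5 -> V=0 FIRE

Answer: 10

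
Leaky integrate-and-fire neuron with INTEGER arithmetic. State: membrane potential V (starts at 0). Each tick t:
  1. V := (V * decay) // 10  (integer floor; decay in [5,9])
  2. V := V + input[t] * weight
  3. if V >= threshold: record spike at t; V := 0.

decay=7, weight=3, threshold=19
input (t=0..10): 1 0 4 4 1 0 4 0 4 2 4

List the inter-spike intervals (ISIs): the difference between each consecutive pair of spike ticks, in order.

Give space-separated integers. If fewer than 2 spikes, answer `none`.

Answer: 7

Derivation:
t=0: input=1 -> V=3
t=1: input=0 -> V=2
t=2: input=4 -> V=13
t=3: input=4 -> V=0 FIRE
t=4: input=1 -> V=3
t=5: input=0 -> V=2
t=6: input=4 -> V=13
t=7: input=0 -> V=9
t=8: input=4 -> V=18
t=9: input=2 -> V=18
t=10: input=4 -> V=0 FIRE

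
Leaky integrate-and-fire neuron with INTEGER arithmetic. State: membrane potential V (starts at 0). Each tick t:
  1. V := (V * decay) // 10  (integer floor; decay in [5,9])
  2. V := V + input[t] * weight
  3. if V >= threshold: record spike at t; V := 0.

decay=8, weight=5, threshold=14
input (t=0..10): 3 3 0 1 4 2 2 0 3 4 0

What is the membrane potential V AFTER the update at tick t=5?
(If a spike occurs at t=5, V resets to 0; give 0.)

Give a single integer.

Answer: 10

Derivation:
t=0: input=3 -> V=0 FIRE
t=1: input=3 -> V=0 FIRE
t=2: input=0 -> V=0
t=3: input=1 -> V=5
t=4: input=4 -> V=0 FIRE
t=5: input=2 -> V=10
t=6: input=2 -> V=0 FIRE
t=7: input=0 -> V=0
t=8: input=3 -> V=0 FIRE
t=9: input=4 -> V=0 FIRE
t=10: input=0 -> V=0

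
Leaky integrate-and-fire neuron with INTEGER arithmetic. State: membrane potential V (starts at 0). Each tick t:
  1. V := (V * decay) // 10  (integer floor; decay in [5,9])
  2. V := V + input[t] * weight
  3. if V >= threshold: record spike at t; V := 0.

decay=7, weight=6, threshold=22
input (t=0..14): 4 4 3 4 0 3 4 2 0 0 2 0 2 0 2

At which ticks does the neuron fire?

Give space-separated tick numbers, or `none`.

t=0: input=4 -> V=0 FIRE
t=1: input=4 -> V=0 FIRE
t=2: input=3 -> V=18
t=3: input=4 -> V=0 FIRE
t=4: input=0 -> V=0
t=5: input=3 -> V=18
t=6: input=4 -> V=0 FIRE
t=7: input=2 -> V=12
t=8: input=0 -> V=8
t=9: input=0 -> V=5
t=10: input=2 -> V=15
t=11: input=0 -> V=10
t=12: input=2 -> V=19
t=13: input=0 -> V=13
t=14: input=2 -> V=21

Answer: 0 1 3 6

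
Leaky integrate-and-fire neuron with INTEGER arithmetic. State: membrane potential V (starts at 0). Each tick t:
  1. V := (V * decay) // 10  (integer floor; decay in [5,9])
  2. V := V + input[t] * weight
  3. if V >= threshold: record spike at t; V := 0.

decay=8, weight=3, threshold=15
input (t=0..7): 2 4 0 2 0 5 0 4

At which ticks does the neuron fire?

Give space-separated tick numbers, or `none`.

Answer: 1 5

Derivation:
t=0: input=2 -> V=6
t=1: input=4 -> V=0 FIRE
t=2: input=0 -> V=0
t=3: input=2 -> V=6
t=4: input=0 -> V=4
t=5: input=5 -> V=0 FIRE
t=6: input=0 -> V=0
t=7: input=4 -> V=12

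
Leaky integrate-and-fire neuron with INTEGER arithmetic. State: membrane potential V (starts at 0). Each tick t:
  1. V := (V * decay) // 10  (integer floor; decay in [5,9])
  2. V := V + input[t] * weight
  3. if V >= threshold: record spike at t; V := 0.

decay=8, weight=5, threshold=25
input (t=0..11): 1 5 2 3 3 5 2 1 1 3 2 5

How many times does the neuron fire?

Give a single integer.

Answer: 5

Derivation:
t=0: input=1 -> V=5
t=1: input=5 -> V=0 FIRE
t=2: input=2 -> V=10
t=3: input=3 -> V=23
t=4: input=3 -> V=0 FIRE
t=5: input=5 -> V=0 FIRE
t=6: input=2 -> V=10
t=7: input=1 -> V=13
t=8: input=1 -> V=15
t=9: input=3 -> V=0 FIRE
t=10: input=2 -> V=10
t=11: input=5 -> V=0 FIRE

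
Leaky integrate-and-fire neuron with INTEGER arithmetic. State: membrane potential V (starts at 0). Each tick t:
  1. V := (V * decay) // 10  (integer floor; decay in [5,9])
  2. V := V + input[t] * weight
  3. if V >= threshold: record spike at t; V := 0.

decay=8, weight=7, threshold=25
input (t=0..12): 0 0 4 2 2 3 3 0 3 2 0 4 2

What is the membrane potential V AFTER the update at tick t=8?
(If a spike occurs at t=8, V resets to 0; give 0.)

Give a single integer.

t=0: input=0 -> V=0
t=1: input=0 -> V=0
t=2: input=4 -> V=0 FIRE
t=3: input=2 -> V=14
t=4: input=2 -> V=0 FIRE
t=5: input=3 -> V=21
t=6: input=3 -> V=0 FIRE
t=7: input=0 -> V=0
t=8: input=3 -> V=21
t=9: input=2 -> V=0 FIRE
t=10: input=0 -> V=0
t=11: input=4 -> V=0 FIRE
t=12: input=2 -> V=14

Answer: 21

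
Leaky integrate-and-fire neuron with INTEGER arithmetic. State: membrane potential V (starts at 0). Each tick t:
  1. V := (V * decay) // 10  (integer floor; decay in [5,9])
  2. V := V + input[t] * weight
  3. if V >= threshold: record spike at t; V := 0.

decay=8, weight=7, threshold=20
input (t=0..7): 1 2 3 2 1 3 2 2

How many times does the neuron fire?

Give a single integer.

Answer: 3

Derivation:
t=0: input=1 -> V=7
t=1: input=2 -> V=19
t=2: input=3 -> V=0 FIRE
t=3: input=2 -> V=14
t=4: input=1 -> V=18
t=5: input=3 -> V=0 FIRE
t=6: input=2 -> V=14
t=7: input=2 -> V=0 FIRE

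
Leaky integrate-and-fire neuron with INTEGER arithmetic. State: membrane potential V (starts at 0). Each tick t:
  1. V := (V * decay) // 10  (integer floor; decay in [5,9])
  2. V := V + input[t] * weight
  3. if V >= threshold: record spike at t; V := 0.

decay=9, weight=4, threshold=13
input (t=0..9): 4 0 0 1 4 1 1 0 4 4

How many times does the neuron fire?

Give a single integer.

t=0: input=4 -> V=0 FIRE
t=1: input=0 -> V=0
t=2: input=0 -> V=0
t=3: input=1 -> V=4
t=4: input=4 -> V=0 FIRE
t=5: input=1 -> V=4
t=6: input=1 -> V=7
t=7: input=0 -> V=6
t=8: input=4 -> V=0 FIRE
t=9: input=4 -> V=0 FIRE

Answer: 4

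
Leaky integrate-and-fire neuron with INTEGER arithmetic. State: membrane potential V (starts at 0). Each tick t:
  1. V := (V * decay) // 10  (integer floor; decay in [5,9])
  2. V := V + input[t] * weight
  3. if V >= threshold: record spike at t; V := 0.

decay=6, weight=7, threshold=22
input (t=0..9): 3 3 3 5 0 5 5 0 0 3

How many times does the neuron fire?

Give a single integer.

t=0: input=3 -> V=21
t=1: input=3 -> V=0 FIRE
t=2: input=3 -> V=21
t=3: input=5 -> V=0 FIRE
t=4: input=0 -> V=0
t=5: input=5 -> V=0 FIRE
t=6: input=5 -> V=0 FIRE
t=7: input=0 -> V=0
t=8: input=0 -> V=0
t=9: input=3 -> V=21

Answer: 4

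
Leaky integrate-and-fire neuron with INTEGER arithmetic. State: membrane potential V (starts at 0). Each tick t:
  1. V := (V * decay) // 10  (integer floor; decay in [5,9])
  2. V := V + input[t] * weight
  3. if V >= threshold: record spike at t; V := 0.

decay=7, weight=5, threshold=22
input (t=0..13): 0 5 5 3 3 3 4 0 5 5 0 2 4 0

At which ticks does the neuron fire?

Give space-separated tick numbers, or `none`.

t=0: input=0 -> V=0
t=1: input=5 -> V=0 FIRE
t=2: input=5 -> V=0 FIRE
t=3: input=3 -> V=15
t=4: input=3 -> V=0 FIRE
t=5: input=3 -> V=15
t=6: input=4 -> V=0 FIRE
t=7: input=0 -> V=0
t=8: input=5 -> V=0 FIRE
t=9: input=5 -> V=0 FIRE
t=10: input=0 -> V=0
t=11: input=2 -> V=10
t=12: input=4 -> V=0 FIRE
t=13: input=0 -> V=0

Answer: 1 2 4 6 8 9 12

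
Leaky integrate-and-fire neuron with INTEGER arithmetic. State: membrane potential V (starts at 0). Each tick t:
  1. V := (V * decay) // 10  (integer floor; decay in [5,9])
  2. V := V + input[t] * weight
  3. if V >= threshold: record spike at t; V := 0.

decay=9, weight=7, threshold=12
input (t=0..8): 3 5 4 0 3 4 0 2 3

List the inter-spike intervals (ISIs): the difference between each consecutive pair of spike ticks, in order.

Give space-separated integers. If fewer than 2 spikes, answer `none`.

t=0: input=3 -> V=0 FIRE
t=1: input=5 -> V=0 FIRE
t=2: input=4 -> V=0 FIRE
t=3: input=0 -> V=0
t=4: input=3 -> V=0 FIRE
t=5: input=4 -> V=0 FIRE
t=6: input=0 -> V=0
t=7: input=2 -> V=0 FIRE
t=8: input=3 -> V=0 FIRE

Answer: 1 1 2 1 2 1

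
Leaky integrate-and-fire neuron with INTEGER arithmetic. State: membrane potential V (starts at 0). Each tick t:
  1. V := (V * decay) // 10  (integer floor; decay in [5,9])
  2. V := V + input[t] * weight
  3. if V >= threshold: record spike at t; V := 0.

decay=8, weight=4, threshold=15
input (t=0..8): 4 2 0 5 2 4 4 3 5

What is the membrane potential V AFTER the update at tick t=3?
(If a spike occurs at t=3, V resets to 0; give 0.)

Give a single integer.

t=0: input=4 -> V=0 FIRE
t=1: input=2 -> V=8
t=2: input=0 -> V=6
t=3: input=5 -> V=0 FIRE
t=4: input=2 -> V=8
t=5: input=4 -> V=0 FIRE
t=6: input=4 -> V=0 FIRE
t=7: input=3 -> V=12
t=8: input=5 -> V=0 FIRE

Answer: 0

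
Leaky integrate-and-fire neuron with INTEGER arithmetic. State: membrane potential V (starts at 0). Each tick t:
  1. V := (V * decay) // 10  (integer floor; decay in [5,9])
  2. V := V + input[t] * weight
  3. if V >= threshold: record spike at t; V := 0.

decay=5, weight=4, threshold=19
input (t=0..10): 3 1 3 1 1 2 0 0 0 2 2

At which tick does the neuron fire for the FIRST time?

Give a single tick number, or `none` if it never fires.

t=0: input=3 -> V=12
t=1: input=1 -> V=10
t=2: input=3 -> V=17
t=3: input=1 -> V=12
t=4: input=1 -> V=10
t=5: input=2 -> V=13
t=6: input=0 -> V=6
t=7: input=0 -> V=3
t=8: input=0 -> V=1
t=9: input=2 -> V=8
t=10: input=2 -> V=12

Answer: none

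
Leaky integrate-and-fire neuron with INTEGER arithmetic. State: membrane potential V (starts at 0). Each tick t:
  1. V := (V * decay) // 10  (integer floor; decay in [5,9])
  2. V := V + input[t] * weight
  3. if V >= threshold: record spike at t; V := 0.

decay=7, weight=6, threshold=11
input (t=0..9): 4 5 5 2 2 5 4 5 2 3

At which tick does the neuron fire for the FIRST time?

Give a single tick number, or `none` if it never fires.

Answer: 0

Derivation:
t=0: input=4 -> V=0 FIRE
t=1: input=5 -> V=0 FIRE
t=2: input=5 -> V=0 FIRE
t=3: input=2 -> V=0 FIRE
t=4: input=2 -> V=0 FIRE
t=5: input=5 -> V=0 FIRE
t=6: input=4 -> V=0 FIRE
t=7: input=5 -> V=0 FIRE
t=8: input=2 -> V=0 FIRE
t=9: input=3 -> V=0 FIRE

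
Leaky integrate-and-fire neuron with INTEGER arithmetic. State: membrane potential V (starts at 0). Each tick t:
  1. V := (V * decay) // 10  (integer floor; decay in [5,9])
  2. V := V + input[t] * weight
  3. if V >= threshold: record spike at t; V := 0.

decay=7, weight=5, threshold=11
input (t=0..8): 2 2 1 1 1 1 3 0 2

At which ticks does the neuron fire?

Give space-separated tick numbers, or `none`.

Answer: 1 5 6

Derivation:
t=0: input=2 -> V=10
t=1: input=2 -> V=0 FIRE
t=2: input=1 -> V=5
t=3: input=1 -> V=8
t=4: input=1 -> V=10
t=5: input=1 -> V=0 FIRE
t=6: input=3 -> V=0 FIRE
t=7: input=0 -> V=0
t=8: input=2 -> V=10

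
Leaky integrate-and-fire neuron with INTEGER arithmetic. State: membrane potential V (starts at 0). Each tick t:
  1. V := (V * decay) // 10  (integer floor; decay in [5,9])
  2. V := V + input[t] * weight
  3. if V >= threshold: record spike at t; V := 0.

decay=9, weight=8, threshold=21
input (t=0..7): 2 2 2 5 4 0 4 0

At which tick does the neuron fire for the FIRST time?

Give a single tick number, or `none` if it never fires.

Answer: 1

Derivation:
t=0: input=2 -> V=16
t=1: input=2 -> V=0 FIRE
t=2: input=2 -> V=16
t=3: input=5 -> V=0 FIRE
t=4: input=4 -> V=0 FIRE
t=5: input=0 -> V=0
t=6: input=4 -> V=0 FIRE
t=7: input=0 -> V=0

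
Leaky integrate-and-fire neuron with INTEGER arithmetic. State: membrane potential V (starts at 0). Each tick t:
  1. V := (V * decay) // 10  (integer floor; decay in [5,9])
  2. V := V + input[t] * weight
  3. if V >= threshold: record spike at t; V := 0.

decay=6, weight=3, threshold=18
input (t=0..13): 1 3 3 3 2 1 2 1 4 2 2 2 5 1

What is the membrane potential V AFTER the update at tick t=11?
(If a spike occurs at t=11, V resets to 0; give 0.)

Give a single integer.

Answer: 15

Derivation:
t=0: input=1 -> V=3
t=1: input=3 -> V=10
t=2: input=3 -> V=15
t=3: input=3 -> V=0 FIRE
t=4: input=2 -> V=6
t=5: input=1 -> V=6
t=6: input=2 -> V=9
t=7: input=1 -> V=8
t=8: input=4 -> V=16
t=9: input=2 -> V=15
t=10: input=2 -> V=15
t=11: input=2 -> V=15
t=12: input=5 -> V=0 FIRE
t=13: input=1 -> V=3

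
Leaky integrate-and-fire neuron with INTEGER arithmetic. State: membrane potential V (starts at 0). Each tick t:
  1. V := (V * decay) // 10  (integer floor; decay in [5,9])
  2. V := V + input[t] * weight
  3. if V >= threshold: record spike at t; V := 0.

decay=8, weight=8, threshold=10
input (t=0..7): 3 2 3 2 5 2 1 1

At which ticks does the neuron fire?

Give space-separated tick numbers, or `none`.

t=0: input=3 -> V=0 FIRE
t=1: input=2 -> V=0 FIRE
t=2: input=3 -> V=0 FIRE
t=3: input=2 -> V=0 FIRE
t=4: input=5 -> V=0 FIRE
t=5: input=2 -> V=0 FIRE
t=6: input=1 -> V=8
t=7: input=1 -> V=0 FIRE

Answer: 0 1 2 3 4 5 7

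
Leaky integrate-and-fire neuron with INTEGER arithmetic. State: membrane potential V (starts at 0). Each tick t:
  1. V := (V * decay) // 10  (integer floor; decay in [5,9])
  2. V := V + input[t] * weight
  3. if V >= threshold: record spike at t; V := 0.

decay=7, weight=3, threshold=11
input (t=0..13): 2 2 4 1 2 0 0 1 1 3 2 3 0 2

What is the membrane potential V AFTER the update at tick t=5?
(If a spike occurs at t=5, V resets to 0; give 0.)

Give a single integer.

t=0: input=2 -> V=6
t=1: input=2 -> V=10
t=2: input=4 -> V=0 FIRE
t=3: input=1 -> V=3
t=4: input=2 -> V=8
t=5: input=0 -> V=5
t=6: input=0 -> V=3
t=7: input=1 -> V=5
t=8: input=1 -> V=6
t=9: input=3 -> V=0 FIRE
t=10: input=2 -> V=6
t=11: input=3 -> V=0 FIRE
t=12: input=0 -> V=0
t=13: input=2 -> V=6

Answer: 5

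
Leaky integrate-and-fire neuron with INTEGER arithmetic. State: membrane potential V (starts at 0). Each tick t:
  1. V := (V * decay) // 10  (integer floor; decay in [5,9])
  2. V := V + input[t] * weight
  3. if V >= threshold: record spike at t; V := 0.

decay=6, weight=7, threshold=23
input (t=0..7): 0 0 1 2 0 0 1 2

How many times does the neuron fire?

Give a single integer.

t=0: input=0 -> V=0
t=1: input=0 -> V=0
t=2: input=1 -> V=7
t=3: input=2 -> V=18
t=4: input=0 -> V=10
t=5: input=0 -> V=6
t=6: input=1 -> V=10
t=7: input=2 -> V=20

Answer: 0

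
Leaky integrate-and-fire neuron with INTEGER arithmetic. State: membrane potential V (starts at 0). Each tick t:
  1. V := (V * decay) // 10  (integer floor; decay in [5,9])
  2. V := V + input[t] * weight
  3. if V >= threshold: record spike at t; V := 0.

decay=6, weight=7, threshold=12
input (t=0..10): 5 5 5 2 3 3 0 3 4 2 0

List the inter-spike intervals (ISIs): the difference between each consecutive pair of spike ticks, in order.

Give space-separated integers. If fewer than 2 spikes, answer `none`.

t=0: input=5 -> V=0 FIRE
t=1: input=5 -> V=0 FIRE
t=2: input=5 -> V=0 FIRE
t=3: input=2 -> V=0 FIRE
t=4: input=3 -> V=0 FIRE
t=5: input=3 -> V=0 FIRE
t=6: input=0 -> V=0
t=7: input=3 -> V=0 FIRE
t=8: input=4 -> V=0 FIRE
t=9: input=2 -> V=0 FIRE
t=10: input=0 -> V=0

Answer: 1 1 1 1 1 2 1 1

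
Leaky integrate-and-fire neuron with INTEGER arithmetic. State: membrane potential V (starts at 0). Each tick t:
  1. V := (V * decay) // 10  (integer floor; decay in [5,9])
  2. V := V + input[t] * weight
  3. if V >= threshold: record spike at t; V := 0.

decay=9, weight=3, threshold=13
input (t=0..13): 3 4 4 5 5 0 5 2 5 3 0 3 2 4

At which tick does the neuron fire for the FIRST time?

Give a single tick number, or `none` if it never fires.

t=0: input=3 -> V=9
t=1: input=4 -> V=0 FIRE
t=2: input=4 -> V=12
t=3: input=5 -> V=0 FIRE
t=4: input=5 -> V=0 FIRE
t=5: input=0 -> V=0
t=6: input=5 -> V=0 FIRE
t=7: input=2 -> V=6
t=8: input=5 -> V=0 FIRE
t=9: input=3 -> V=9
t=10: input=0 -> V=8
t=11: input=3 -> V=0 FIRE
t=12: input=2 -> V=6
t=13: input=4 -> V=0 FIRE

Answer: 1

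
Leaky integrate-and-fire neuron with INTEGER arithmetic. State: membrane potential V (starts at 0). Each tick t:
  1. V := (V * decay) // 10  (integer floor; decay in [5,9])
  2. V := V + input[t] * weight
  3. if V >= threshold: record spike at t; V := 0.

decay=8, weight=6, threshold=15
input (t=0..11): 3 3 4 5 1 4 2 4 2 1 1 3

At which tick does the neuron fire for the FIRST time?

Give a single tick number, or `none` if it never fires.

t=0: input=3 -> V=0 FIRE
t=1: input=3 -> V=0 FIRE
t=2: input=4 -> V=0 FIRE
t=3: input=5 -> V=0 FIRE
t=4: input=1 -> V=6
t=5: input=4 -> V=0 FIRE
t=6: input=2 -> V=12
t=7: input=4 -> V=0 FIRE
t=8: input=2 -> V=12
t=9: input=1 -> V=0 FIRE
t=10: input=1 -> V=6
t=11: input=3 -> V=0 FIRE

Answer: 0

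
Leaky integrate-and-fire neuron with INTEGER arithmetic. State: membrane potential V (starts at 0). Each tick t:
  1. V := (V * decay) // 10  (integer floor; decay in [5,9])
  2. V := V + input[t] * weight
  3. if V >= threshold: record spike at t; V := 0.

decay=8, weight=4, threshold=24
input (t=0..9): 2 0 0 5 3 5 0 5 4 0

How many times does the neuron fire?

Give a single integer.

t=0: input=2 -> V=8
t=1: input=0 -> V=6
t=2: input=0 -> V=4
t=3: input=5 -> V=23
t=4: input=3 -> V=0 FIRE
t=5: input=5 -> V=20
t=6: input=0 -> V=16
t=7: input=5 -> V=0 FIRE
t=8: input=4 -> V=16
t=9: input=0 -> V=12

Answer: 2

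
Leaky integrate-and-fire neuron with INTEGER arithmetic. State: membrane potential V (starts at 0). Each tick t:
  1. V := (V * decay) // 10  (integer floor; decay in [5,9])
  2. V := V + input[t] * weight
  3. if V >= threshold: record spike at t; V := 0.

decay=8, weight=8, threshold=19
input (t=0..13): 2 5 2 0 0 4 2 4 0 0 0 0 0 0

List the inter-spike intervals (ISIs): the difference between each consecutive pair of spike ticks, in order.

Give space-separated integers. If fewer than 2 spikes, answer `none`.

Answer: 4 2

Derivation:
t=0: input=2 -> V=16
t=1: input=5 -> V=0 FIRE
t=2: input=2 -> V=16
t=3: input=0 -> V=12
t=4: input=0 -> V=9
t=5: input=4 -> V=0 FIRE
t=6: input=2 -> V=16
t=7: input=4 -> V=0 FIRE
t=8: input=0 -> V=0
t=9: input=0 -> V=0
t=10: input=0 -> V=0
t=11: input=0 -> V=0
t=12: input=0 -> V=0
t=13: input=0 -> V=0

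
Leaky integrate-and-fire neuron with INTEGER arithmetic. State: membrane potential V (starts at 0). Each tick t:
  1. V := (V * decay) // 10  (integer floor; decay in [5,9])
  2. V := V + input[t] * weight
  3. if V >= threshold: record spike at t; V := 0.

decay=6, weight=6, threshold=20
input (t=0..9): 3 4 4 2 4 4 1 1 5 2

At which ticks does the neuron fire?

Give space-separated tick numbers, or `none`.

t=0: input=3 -> V=18
t=1: input=4 -> V=0 FIRE
t=2: input=4 -> V=0 FIRE
t=3: input=2 -> V=12
t=4: input=4 -> V=0 FIRE
t=5: input=4 -> V=0 FIRE
t=6: input=1 -> V=6
t=7: input=1 -> V=9
t=8: input=5 -> V=0 FIRE
t=9: input=2 -> V=12

Answer: 1 2 4 5 8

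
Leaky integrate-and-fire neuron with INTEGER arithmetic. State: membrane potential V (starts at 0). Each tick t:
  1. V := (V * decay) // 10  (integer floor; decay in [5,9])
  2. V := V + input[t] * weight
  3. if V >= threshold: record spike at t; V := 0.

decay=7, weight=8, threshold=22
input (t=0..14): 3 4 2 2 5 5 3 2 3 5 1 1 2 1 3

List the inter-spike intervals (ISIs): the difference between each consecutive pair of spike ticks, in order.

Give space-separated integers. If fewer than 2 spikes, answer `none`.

t=0: input=3 -> V=0 FIRE
t=1: input=4 -> V=0 FIRE
t=2: input=2 -> V=16
t=3: input=2 -> V=0 FIRE
t=4: input=5 -> V=0 FIRE
t=5: input=5 -> V=0 FIRE
t=6: input=3 -> V=0 FIRE
t=7: input=2 -> V=16
t=8: input=3 -> V=0 FIRE
t=9: input=5 -> V=0 FIRE
t=10: input=1 -> V=8
t=11: input=1 -> V=13
t=12: input=2 -> V=0 FIRE
t=13: input=1 -> V=8
t=14: input=3 -> V=0 FIRE

Answer: 1 2 1 1 1 2 1 3 2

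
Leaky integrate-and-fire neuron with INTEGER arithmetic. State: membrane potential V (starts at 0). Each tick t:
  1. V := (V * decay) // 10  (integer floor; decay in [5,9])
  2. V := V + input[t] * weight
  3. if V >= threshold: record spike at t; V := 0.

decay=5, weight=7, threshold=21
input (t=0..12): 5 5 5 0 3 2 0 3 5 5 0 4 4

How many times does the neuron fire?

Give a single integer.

Answer: 9

Derivation:
t=0: input=5 -> V=0 FIRE
t=1: input=5 -> V=0 FIRE
t=2: input=5 -> V=0 FIRE
t=3: input=0 -> V=0
t=4: input=3 -> V=0 FIRE
t=5: input=2 -> V=14
t=6: input=0 -> V=7
t=7: input=3 -> V=0 FIRE
t=8: input=5 -> V=0 FIRE
t=9: input=5 -> V=0 FIRE
t=10: input=0 -> V=0
t=11: input=4 -> V=0 FIRE
t=12: input=4 -> V=0 FIRE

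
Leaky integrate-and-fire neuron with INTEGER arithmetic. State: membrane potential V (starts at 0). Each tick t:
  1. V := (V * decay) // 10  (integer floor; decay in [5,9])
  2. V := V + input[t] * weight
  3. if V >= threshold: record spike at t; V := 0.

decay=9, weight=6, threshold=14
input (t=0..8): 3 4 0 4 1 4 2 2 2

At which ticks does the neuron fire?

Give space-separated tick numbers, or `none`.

Answer: 0 1 3 5 7

Derivation:
t=0: input=3 -> V=0 FIRE
t=1: input=4 -> V=0 FIRE
t=2: input=0 -> V=0
t=3: input=4 -> V=0 FIRE
t=4: input=1 -> V=6
t=5: input=4 -> V=0 FIRE
t=6: input=2 -> V=12
t=7: input=2 -> V=0 FIRE
t=8: input=2 -> V=12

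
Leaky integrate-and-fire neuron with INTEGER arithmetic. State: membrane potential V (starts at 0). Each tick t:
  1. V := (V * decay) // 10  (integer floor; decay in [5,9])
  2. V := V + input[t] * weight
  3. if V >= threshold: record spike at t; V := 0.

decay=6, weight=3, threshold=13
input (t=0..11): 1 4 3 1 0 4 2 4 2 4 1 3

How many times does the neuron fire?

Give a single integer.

t=0: input=1 -> V=3
t=1: input=4 -> V=0 FIRE
t=2: input=3 -> V=9
t=3: input=1 -> V=8
t=4: input=0 -> V=4
t=5: input=4 -> V=0 FIRE
t=6: input=2 -> V=6
t=7: input=4 -> V=0 FIRE
t=8: input=2 -> V=6
t=9: input=4 -> V=0 FIRE
t=10: input=1 -> V=3
t=11: input=3 -> V=10

Answer: 4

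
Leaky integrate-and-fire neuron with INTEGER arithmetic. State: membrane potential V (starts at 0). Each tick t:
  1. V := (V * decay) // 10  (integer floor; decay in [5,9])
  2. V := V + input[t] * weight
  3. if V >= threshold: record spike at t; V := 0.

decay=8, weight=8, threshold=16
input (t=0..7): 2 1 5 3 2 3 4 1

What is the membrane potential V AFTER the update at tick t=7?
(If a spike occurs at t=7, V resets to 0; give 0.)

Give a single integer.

Answer: 8

Derivation:
t=0: input=2 -> V=0 FIRE
t=1: input=1 -> V=8
t=2: input=5 -> V=0 FIRE
t=3: input=3 -> V=0 FIRE
t=4: input=2 -> V=0 FIRE
t=5: input=3 -> V=0 FIRE
t=6: input=4 -> V=0 FIRE
t=7: input=1 -> V=8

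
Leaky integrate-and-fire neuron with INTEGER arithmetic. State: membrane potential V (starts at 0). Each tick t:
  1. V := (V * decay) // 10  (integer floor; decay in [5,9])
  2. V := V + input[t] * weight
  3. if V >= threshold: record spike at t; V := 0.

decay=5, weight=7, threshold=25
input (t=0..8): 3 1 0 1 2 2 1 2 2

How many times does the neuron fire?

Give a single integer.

t=0: input=3 -> V=21
t=1: input=1 -> V=17
t=2: input=0 -> V=8
t=3: input=1 -> V=11
t=4: input=2 -> V=19
t=5: input=2 -> V=23
t=6: input=1 -> V=18
t=7: input=2 -> V=23
t=8: input=2 -> V=0 FIRE

Answer: 1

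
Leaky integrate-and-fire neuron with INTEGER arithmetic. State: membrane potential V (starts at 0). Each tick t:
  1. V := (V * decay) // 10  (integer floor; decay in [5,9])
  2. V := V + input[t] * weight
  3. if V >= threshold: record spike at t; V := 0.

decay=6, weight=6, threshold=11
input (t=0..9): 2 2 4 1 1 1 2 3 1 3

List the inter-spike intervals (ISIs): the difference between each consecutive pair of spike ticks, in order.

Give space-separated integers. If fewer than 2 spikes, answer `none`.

Answer: 1 1 3 1 1 2

Derivation:
t=0: input=2 -> V=0 FIRE
t=1: input=2 -> V=0 FIRE
t=2: input=4 -> V=0 FIRE
t=3: input=1 -> V=6
t=4: input=1 -> V=9
t=5: input=1 -> V=0 FIRE
t=6: input=2 -> V=0 FIRE
t=7: input=3 -> V=0 FIRE
t=8: input=1 -> V=6
t=9: input=3 -> V=0 FIRE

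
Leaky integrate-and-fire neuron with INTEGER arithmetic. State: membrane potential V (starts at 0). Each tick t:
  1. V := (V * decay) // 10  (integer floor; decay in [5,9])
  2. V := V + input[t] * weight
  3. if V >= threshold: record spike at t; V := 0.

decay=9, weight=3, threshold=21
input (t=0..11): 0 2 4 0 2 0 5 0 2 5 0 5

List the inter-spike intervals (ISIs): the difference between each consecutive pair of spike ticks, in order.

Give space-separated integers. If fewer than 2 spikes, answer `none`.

t=0: input=0 -> V=0
t=1: input=2 -> V=6
t=2: input=4 -> V=17
t=3: input=0 -> V=15
t=4: input=2 -> V=19
t=5: input=0 -> V=17
t=6: input=5 -> V=0 FIRE
t=7: input=0 -> V=0
t=8: input=2 -> V=6
t=9: input=5 -> V=20
t=10: input=0 -> V=18
t=11: input=5 -> V=0 FIRE

Answer: 5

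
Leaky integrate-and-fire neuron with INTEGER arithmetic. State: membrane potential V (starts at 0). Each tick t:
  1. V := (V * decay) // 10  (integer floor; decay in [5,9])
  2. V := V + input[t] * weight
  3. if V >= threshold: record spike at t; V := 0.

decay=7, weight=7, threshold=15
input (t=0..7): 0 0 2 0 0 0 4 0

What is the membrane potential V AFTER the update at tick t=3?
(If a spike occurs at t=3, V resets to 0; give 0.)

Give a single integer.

Answer: 9

Derivation:
t=0: input=0 -> V=0
t=1: input=0 -> V=0
t=2: input=2 -> V=14
t=3: input=0 -> V=9
t=4: input=0 -> V=6
t=5: input=0 -> V=4
t=6: input=4 -> V=0 FIRE
t=7: input=0 -> V=0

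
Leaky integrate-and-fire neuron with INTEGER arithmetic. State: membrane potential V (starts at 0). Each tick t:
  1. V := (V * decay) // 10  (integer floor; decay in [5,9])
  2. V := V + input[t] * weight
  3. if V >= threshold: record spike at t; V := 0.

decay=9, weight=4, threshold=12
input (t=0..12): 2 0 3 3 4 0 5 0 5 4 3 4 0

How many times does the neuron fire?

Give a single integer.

Answer: 8

Derivation:
t=0: input=2 -> V=8
t=1: input=0 -> V=7
t=2: input=3 -> V=0 FIRE
t=3: input=3 -> V=0 FIRE
t=4: input=4 -> V=0 FIRE
t=5: input=0 -> V=0
t=6: input=5 -> V=0 FIRE
t=7: input=0 -> V=0
t=8: input=5 -> V=0 FIRE
t=9: input=4 -> V=0 FIRE
t=10: input=3 -> V=0 FIRE
t=11: input=4 -> V=0 FIRE
t=12: input=0 -> V=0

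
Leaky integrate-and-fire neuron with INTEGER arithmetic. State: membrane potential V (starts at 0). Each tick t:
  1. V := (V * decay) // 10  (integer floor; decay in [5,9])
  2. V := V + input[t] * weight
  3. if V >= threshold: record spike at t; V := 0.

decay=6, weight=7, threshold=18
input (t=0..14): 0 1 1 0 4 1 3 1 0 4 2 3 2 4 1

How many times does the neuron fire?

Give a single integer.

t=0: input=0 -> V=0
t=1: input=1 -> V=7
t=2: input=1 -> V=11
t=3: input=0 -> V=6
t=4: input=4 -> V=0 FIRE
t=5: input=1 -> V=7
t=6: input=3 -> V=0 FIRE
t=7: input=1 -> V=7
t=8: input=0 -> V=4
t=9: input=4 -> V=0 FIRE
t=10: input=2 -> V=14
t=11: input=3 -> V=0 FIRE
t=12: input=2 -> V=14
t=13: input=4 -> V=0 FIRE
t=14: input=1 -> V=7

Answer: 5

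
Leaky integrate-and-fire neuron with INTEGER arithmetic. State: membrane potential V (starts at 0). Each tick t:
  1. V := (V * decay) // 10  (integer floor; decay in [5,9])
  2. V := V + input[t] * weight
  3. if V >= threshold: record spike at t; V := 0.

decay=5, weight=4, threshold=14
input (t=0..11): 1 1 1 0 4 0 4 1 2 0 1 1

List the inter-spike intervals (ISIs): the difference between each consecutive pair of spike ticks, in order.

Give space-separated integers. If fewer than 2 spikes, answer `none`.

t=0: input=1 -> V=4
t=1: input=1 -> V=6
t=2: input=1 -> V=7
t=3: input=0 -> V=3
t=4: input=4 -> V=0 FIRE
t=5: input=0 -> V=0
t=6: input=4 -> V=0 FIRE
t=7: input=1 -> V=4
t=8: input=2 -> V=10
t=9: input=0 -> V=5
t=10: input=1 -> V=6
t=11: input=1 -> V=7

Answer: 2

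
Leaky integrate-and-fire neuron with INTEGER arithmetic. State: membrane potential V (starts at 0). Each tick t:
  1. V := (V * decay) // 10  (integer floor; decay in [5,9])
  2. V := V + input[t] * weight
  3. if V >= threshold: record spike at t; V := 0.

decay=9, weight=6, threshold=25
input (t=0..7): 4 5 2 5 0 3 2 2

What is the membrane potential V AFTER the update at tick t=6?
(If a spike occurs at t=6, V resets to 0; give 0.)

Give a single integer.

Answer: 0

Derivation:
t=0: input=4 -> V=24
t=1: input=5 -> V=0 FIRE
t=2: input=2 -> V=12
t=3: input=5 -> V=0 FIRE
t=4: input=0 -> V=0
t=5: input=3 -> V=18
t=6: input=2 -> V=0 FIRE
t=7: input=2 -> V=12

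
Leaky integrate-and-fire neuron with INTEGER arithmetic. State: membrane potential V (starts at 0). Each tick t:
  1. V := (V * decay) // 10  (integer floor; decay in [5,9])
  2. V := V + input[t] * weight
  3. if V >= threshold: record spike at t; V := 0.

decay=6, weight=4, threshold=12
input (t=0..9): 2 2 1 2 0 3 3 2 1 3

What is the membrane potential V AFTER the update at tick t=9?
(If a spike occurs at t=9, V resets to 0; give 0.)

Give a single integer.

Answer: 0

Derivation:
t=0: input=2 -> V=8
t=1: input=2 -> V=0 FIRE
t=2: input=1 -> V=4
t=3: input=2 -> V=10
t=4: input=0 -> V=6
t=5: input=3 -> V=0 FIRE
t=6: input=3 -> V=0 FIRE
t=7: input=2 -> V=8
t=8: input=1 -> V=8
t=9: input=3 -> V=0 FIRE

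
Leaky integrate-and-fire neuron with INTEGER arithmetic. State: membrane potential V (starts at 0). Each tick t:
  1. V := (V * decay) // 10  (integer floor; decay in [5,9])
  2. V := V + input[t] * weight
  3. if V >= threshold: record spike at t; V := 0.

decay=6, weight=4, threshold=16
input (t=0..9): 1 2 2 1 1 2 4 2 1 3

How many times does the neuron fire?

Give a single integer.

Answer: 2

Derivation:
t=0: input=1 -> V=4
t=1: input=2 -> V=10
t=2: input=2 -> V=14
t=3: input=1 -> V=12
t=4: input=1 -> V=11
t=5: input=2 -> V=14
t=6: input=4 -> V=0 FIRE
t=7: input=2 -> V=8
t=8: input=1 -> V=8
t=9: input=3 -> V=0 FIRE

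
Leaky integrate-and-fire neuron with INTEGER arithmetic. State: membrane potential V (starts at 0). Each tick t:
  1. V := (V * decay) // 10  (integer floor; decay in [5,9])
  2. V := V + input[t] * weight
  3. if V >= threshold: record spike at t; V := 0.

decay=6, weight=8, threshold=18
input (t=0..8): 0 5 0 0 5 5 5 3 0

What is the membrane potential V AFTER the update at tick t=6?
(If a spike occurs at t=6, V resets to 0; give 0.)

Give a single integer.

t=0: input=0 -> V=0
t=1: input=5 -> V=0 FIRE
t=2: input=0 -> V=0
t=3: input=0 -> V=0
t=4: input=5 -> V=0 FIRE
t=5: input=5 -> V=0 FIRE
t=6: input=5 -> V=0 FIRE
t=7: input=3 -> V=0 FIRE
t=8: input=0 -> V=0

Answer: 0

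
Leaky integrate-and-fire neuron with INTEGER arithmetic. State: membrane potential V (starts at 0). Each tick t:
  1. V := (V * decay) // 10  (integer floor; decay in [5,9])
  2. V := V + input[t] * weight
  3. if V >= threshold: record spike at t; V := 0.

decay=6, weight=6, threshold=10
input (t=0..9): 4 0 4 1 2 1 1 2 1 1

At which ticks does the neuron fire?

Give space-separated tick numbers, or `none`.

t=0: input=4 -> V=0 FIRE
t=1: input=0 -> V=0
t=2: input=4 -> V=0 FIRE
t=3: input=1 -> V=6
t=4: input=2 -> V=0 FIRE
t=5: input=1 -> V=6
t=6: input=1 -> V=9
t=7: input=2 -> V=0 FIRE
t=8: input=1 -> V=6
t=9: input=1 -> V=9

Answer: 0 2 4 7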